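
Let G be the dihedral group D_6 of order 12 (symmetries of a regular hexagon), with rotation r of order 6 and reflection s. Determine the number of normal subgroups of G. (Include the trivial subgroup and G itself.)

G has 16 subgroups. Checking conjugation-invariance by order — order 1: 1/1 normal; order 2: 1/7 normal; order 3: 1/1 normal; order 4: 0/3 normal; order 6: 3/3 normal; order 12: 1/1 normal.
Total normal subgroups: 7.

7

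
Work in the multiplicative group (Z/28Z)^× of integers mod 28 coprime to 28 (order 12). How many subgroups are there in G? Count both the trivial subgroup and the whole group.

10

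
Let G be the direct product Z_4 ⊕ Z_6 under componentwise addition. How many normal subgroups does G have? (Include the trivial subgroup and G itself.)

16

G is abelian, so every subgroup is normal.
G has 16 subgroups in total, hence 16 normal subgroups.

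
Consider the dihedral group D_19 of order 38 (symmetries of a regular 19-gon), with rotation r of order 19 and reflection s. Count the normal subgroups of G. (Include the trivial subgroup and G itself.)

G has 22 subgroups. Checking conjugation-invariance by order — order 1: 1/1 normal; order 2: 0/19 normal; order 19: 1/1 normal; order 38: 1/1 normal.
Total normal subgroups: 3.

3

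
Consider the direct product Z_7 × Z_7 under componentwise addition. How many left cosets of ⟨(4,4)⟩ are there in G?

|⟨(4,4)⟩| = 7 and |G| = 49.
By Lagrange, [G : H] = |G|/|H| = 49/7 = 7.

7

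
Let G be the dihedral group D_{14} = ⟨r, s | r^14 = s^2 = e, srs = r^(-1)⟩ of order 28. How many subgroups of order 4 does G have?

|G| = 28 and 4 | 28, so subgroups of order 4 are possible by Lagrange.
The subgroups of order 4 are: {e, r^7, r^3s, r^10s}; {e, r^7, r^4s, r^11s}; {e, r^7, r^5s, r^12s}; {e, r^7, r^6s, r^13s}; … (7 in all).
So G has 7 subgroups of order 4.

7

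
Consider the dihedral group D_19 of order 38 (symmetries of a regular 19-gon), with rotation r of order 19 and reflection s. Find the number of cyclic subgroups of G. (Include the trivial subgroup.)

Each element a generates a cyclic subgroup ⟨a⟩; distinct elements may generate the same one (a cyclic group of order d has φ(d) generators).
Cyclic subgroups by order — order 1: 1; order 2: 19; order 19: 1.
Total: 21.

21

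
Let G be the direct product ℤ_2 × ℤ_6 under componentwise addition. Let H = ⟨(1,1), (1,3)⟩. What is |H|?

6

|⟨(1,1)⟩| = 6 and |⟨(1,3)⟩| = 2, so |H| is a multiple of lcm(6, 2) = 6 and divides |G| = 12.
Closing under the operation: H = {(0,0), (0,2), (0,4), (1,1), (1,3), (1,5)}, so |H| = 6.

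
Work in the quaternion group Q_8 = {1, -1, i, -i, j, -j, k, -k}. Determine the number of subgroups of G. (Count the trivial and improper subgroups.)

|G| = 8, so by Lagrange every subgroup order divides 8. Divisors: 1, 2, 4, 8.
Subgroups by order — order 1: 1; order 2: 1; order 4: 3; order 8: 1.
Total: 1 + 1 + 3 + 1 = 6.

6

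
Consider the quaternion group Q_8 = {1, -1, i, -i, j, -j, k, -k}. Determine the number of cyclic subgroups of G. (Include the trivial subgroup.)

5

A cyclic subgroup of order d is generated by each of its φ(d) elements of order d, so the cyclic subgroups of order d number (#elements of order d)/φ(d).
Cyclic subgroups by order — order 1: 1; order 2: 1; order 4: 3.
Total: 5.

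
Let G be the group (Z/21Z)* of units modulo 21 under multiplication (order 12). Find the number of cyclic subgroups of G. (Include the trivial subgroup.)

8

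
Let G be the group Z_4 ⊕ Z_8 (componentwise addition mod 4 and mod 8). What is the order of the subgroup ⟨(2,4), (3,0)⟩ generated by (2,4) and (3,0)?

8

|⟨(2,4)⟩| = 2 and |⟨(3,0)⟩| = 4, so |H| is a multiple of lcm(2, 4) = 4 and divides |G| = 32.
Closing under the operation: H = {(0,0), (0,4), (1,0), (1,4), (2,0), (2,4), (3,0), (3,4)}, so |H| = 8.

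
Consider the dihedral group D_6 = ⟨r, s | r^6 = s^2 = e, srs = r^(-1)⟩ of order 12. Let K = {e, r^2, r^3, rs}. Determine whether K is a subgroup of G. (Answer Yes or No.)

No

r^2 ∈ K but its inverse r^4 ∉ K, so K is not a subgroup.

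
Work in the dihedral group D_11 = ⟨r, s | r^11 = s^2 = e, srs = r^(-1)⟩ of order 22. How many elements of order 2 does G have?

11

Enumerating element orders in G gives 11 elements of order 2.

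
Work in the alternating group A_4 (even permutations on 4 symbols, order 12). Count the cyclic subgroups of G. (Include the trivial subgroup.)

8

Group the elements of G by the cyclic subgroup they generate; each cyclic subgroup of order d accounts for φ(d) elements.
Cyclic subgroups by order — order 1: 1; order 2: 3; order 3: 4.
Total: 8.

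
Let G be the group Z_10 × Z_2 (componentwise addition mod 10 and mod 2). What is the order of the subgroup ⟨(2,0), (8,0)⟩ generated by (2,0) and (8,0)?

5

|⟨(2,0)⟩| = 5 and |⟨(8,0)⟩| = 5, so |H| is a multiple of lcm(5, 5) = 5 and divides |G| = 20.
Closing under the operation: H = {(0,0), (2,0), (4,0), (6,0), (8,0)}, so |H| = 5.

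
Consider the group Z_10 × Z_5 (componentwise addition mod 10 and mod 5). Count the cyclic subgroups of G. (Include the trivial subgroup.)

14

Group the elements of G by the cyclic subgroup they generate; each cyclic subgroup of order d accounts for φ(d) elements.
Cyclic subgroups by order — order 1: 1; order 2: 1; order 5: 6; order 10: 6.
Total: 14.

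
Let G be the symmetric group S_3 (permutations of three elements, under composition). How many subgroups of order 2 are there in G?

|G| = 6 and 2 | 6, so subgroups of order 2 are possible by Lagrange.
The subgroups of order 2 are: {e, (1 2)}; {e, (1 3)}; {e, (2 3)}.
So G has 3 subgroups of order 2.

3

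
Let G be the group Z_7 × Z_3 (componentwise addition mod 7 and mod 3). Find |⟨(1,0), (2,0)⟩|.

7

|⟨(1,0)⟩| = 7 and |⟨(2,0)⟩| = 7, so |H| is a multiple of lcm(7, 7) = 7 and divides |G| = 21.
Closing under the operation: H = {(0,0), (1,0), (2,0), (3,0), (4,0), (5,0), (6,0)}, so |H| = 7.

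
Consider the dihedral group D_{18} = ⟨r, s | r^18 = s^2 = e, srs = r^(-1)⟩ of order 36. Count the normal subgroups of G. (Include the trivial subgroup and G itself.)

9

G has 45 subgroups. Checking conjugation-invariance by order — order 1: 1/1 normal; order 2: 1/19 normal; order 3: 1/1 normal; order 4: 0/9 normal; order 6: 1/7 normal; order 9: 1/1 normal; order 12: 0/3 normal; order 18: 3/3 normal; order 36: 1/1 normal.
Total normal subgroups: 9.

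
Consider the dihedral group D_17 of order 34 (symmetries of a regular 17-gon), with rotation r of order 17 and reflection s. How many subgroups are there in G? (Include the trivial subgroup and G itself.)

20

|G| = 34, so by Lagrange every subgroup order divides 34. Divisors: 1, 2, 17, 34.
Subgroups by order — order 1: 1; order 2: 17; order 17: 1; order 34: 1.
Total: 1 + 17 + 1 + 1 = 20.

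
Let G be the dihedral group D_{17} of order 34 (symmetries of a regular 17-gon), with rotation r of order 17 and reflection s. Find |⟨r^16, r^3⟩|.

17

|⟨r^16⟩| = 17 and |⟨r^3⟩| = 17, so |H| is a multiple of lcm(17, 17) = 17 and divides |G| = 34.
Closing under the operation: H = {e, r, r^2, r^3, r^4, r^5, r^6, r^7, r^8, r^9, r^10, r^11, r^12, r^13, r^14, r^15, r^16}, so |H| = 17.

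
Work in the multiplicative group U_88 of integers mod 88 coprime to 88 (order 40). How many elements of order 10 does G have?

Enumerating element orders in G gives 28 elements of order 10.

28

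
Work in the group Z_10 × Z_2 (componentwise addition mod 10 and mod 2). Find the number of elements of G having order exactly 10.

An element (a,b) has order lcm(ord(a), ord(b)); count pairs with lcm equal to 10.
Enumerating gives 12 such elements.

12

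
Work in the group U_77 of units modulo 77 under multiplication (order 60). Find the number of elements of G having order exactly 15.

The elements of order 15 are: 4, 9, 16, 25, 37, 53, 58, 60.
That's 8.

8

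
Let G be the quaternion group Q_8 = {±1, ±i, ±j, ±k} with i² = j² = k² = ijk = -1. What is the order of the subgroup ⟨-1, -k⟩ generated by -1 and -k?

|⟨-1⟩| = 2 and |⟨-k⟩| = 4, so |H| is a multiple of lcm(2, 4) = 4 and divides |G| = 8.
Closing under the operation: H = {1, -1, k, -k}, so |H| = 4.

4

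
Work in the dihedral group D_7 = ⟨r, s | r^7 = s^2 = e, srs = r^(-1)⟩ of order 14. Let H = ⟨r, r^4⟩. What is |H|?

|⟨r⟩| = 7 and |⟨r^4⟩| = 7, so |H| is a multiple of lcm(7, 7) = 7 and divides |G| = 14.
Closing under the operation: H = {e, r, r^2, r^3, r^4, r^5, r^6}, so |H| = 7.

7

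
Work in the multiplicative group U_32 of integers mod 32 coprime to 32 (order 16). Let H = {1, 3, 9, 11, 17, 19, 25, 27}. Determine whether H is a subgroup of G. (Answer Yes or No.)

Yes

|H| = 8 divides |G| = 16, consistent with Lagrange.
H contains the identity, every element's inverse is in H, and H is closed under ·: it is a subgroup.
In fact H = ⟨3⟩.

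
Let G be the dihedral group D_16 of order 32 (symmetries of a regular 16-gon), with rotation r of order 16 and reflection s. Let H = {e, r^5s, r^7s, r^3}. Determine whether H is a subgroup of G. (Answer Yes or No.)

r^3 ∈ H but its inverse r^13 ∉ H, so H is not a subgroup.

No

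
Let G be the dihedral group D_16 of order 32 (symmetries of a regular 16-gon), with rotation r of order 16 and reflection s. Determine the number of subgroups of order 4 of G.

9

|G| = 32 and 4 | 32, so subgroups of order 4 are possible by Lagrange.
The subgroups of order 4 are: {e, r^8, r^2s, r^10s}; {e, r^8, r^3s, r^11s}; {e, r^4, r^8, r^12}; {e, r^8, r^4s, r^12s}; … (9 in all).
So G has 9 subgroups of order 4.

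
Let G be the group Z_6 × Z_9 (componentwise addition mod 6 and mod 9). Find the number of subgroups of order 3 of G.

|G| = 54 and 3 | 54, so subgroups of order 3 are possible by Lagrange.
The subgroups of order 3 are: {(0,0), (0,3), (0,6)}; {(0,0), (2,0), (4,0)}; {(0,0), (2,3), (4,6)}; {(0,0), (2,6), (4,3)}.
So G has 4 subgroups of order 3.

4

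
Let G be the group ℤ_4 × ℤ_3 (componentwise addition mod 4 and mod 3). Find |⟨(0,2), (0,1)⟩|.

|⟨(0,2)⟩| = 3 and |⟨(0,1)⟩| = 3, so |H| is a multiple of lcm(3, 3) = 3 and divides |G| = 12.
Closing under the operation: H = {(0,0), (0,1), (0,2)}, so |H| = 3.

3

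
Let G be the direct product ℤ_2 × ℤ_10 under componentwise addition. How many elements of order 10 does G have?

An element (a,b) has order lcm(ord(a), ord(b)); count pairs with lcm equal to 10.
Enumerating gives 12 such elements.

12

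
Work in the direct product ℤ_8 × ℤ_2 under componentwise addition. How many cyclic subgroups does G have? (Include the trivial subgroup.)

8

Each element a generates a cyclic subgroup ⟨a⟩; distinct elements may generate the same one (a cyclic group of order d has φ(d) generators).
Cyclic subgroups by order — order 1: 1; order 2: 3; order 4: 2; order 8: 2.
Total: 8.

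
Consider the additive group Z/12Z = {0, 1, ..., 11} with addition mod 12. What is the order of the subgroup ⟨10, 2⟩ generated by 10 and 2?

|⟨10⟩| = 6 and |⟨2⟩| = 6, so |H| is a multiple of lcm(6, 6) = 6 and divides |G| = 12.
Closing under the operation: H = {0, 2, 4, 6, 8, 10}, so |H| = 6.

6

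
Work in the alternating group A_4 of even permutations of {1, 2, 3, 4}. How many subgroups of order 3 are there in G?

|G| = 12 and 3 | 12, so subgroups of order 3 are possible by Lagrange.
The subgroups of order 3 are: {e, (1 2 3), (1 3 2)}; {e, (1 2 4), (1 4 2)}; {e, (1 3 4), (1 4 3)}; {e, (2 3 4), (2 4 3)}.
So G has 4 subgroups of order 3.

4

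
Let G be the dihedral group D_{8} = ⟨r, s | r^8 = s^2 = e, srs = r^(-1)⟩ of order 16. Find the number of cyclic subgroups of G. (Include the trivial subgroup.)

12

Group the elements of G by the cyclic subgroup they generate; each cyclic subgroup of order d accounts for φ(d) elements.
Cyclic subgroups by order — order 1: 1; order 2: 9; order 4: 1; order 8: 1.
Total: 12.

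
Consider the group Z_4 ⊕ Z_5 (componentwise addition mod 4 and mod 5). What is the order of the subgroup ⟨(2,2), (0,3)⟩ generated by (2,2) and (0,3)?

|⟨(2,2)⟩| = 10 and |⟨(0,3)⟩| = 5, so |H| is a multiple of lcm(10, 5) = 10 and divides |G| = 20.
Closing under the operation: H = {(0,0), (0,1), (0,2), (0,3), (0,4), (2,0), (2,1), (2,2), (2,3), (2,4)}, so |H| = 10.

10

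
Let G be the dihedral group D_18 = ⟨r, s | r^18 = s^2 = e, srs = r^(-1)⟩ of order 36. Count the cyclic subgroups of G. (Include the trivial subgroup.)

Each element a generates a cyclic subgroup ⟨a⟩; distinct elements may generate the same one (a cyclic group of order d has φ(d) generators).
Cyclic subgroups by order — order 1: 1; order 2: 19; order 3: 1; order 6: 1; order 9: 1; order 18: 1.
Total: 24.

24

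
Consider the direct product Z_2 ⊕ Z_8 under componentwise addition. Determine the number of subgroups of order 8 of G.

|G| = 16 and 8 | 16, so subgroups of order 8 are possible by Lagrange.
The subgroups of order 8 are: {(0,0), (0,1), (0,2), (0,3), (0,4), (0,5), (0,6), (0,7)}; {(0,0), (0,2), (0,4), (0,6), (1,0), (1,2), (1,4), (1,6)}; {(0,0), (0,2), (0,4), (0,6), (1,1), (1,3), (1,5), (1,7)}.
So G has 3 subgroups of order 8.

3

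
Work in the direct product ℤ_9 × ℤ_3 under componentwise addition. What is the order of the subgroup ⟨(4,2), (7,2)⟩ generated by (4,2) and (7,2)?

|⟨(4,2)⟩| = 9 and |⟨(7,2)⟩| = 9, so |H| is a multiple of lcm(9, 9) = 9 and divides |G| = 27.
Closing under the operation: H = {(0,0), (1,2), (2,1), (3,0), (4,2), (5,1), (6,0), (7,2), (8,1)}, so |H| = 9.

9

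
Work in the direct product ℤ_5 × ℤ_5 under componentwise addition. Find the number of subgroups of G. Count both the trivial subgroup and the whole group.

|G| = 25, so by Lagrange every subgroup order divides 25. Divisors: 1, 5, 25.
Subgroups by order — order 1: 1; order 5: 6; order 25: 1.
Total: 1 + 6 + 1 = 8.

8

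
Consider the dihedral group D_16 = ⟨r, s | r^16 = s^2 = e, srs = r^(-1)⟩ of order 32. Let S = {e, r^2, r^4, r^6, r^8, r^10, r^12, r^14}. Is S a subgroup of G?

|S| = 8 divides |G| = 32, consistent with Lagrange.
S contains the identity, every element's inverse is in S, and S is closed under ·: it is a subgroup.
In fact S = ⟨r^2⟩.

Yes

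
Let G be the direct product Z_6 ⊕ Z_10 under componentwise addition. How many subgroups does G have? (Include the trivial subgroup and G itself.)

|G| = 60, so by Lagrange every subgroup order divides 60. Divisors: 1, 2, 3, 4, 5, 6, 10, 12, 15, 20, 30, 60.
Subgroups by order — order 1: 1; order 2: 3; order 3: 1; order 4: 1; order 5: 1; order 6: 3; order 10: 3; order 12: 1; order 15: 1; order 20: 1; order 30: 3; order 60: 1.
Total: 1 + 3 + 1 + 1 + 1 + 3 + 3 + 1 + 1 + 1 + 3 + 1 = 20.

20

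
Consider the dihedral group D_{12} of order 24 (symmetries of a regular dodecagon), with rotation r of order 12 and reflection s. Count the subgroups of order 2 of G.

13

|G| = 24 and 2 | 24, so subgroups of order 2 are possible by Lagrange.
The subgroups of order 2 are: {e, r^10s}; {e, r^11s}; {e, r^2s}; {e, r^3s}; … (13 in all).
So G has 13 subgroups of order 2.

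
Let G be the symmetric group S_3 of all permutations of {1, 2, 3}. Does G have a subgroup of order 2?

Yes

2 | 6. A subgroup of order 2 is {e, (1 2)}.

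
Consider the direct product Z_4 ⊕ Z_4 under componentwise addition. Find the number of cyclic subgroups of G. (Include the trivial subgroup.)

10

Each element a generates a cyclic subgroup ⟨a⟩; distinct elements may generate the same one (a cyclic group of order d has φ(d) generators).
Cyclic subgroups by order — order 1: 1; order 2: 3; order 4: 6.
Total: 10.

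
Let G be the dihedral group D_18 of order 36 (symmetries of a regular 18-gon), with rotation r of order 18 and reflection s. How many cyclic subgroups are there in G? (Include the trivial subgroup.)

24

Each element a generates a cyclic subgroup ⟨a⟩; distinct elements may generate the same one (a cyclic group of order d has φ(d) generators).
Cyclic subgroups by order — order 1: 1; order 2: 19; order 3: 1; order 6: 1; order 9: 1; order 18: 1.
Total: 24.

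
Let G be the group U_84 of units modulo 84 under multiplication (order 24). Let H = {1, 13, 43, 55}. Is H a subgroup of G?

Yes

|H| = 4 divides |G| = 24, consistent with Lagrange.
H contains the identity, every element's inverse is in H, and H is closed under ·: it is a subgroup.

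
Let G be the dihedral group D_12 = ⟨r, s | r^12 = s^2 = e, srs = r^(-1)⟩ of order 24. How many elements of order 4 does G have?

2

The elements of order 4 are: r^3, r^9.
That's 2.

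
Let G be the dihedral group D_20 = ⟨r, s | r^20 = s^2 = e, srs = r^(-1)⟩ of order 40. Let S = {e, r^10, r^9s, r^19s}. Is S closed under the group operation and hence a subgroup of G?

|S| = 4 divides |G| = 40, consistent with Lagrange.
S contains the identity, every element's inverse is in S, and S is closed under ·: it is a subgroup.

Yes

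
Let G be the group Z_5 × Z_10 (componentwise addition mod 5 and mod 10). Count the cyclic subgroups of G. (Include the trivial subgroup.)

Each element a generates a cyclic subgroup ⟨a⟩; distinct elements may generate the same one (a cyclic group of order d has φ(d) generators).
Cyclic subgroups by order — order 1: 1; order 2: 1; order 5: 6; order 10: 6.
Total: 14.

14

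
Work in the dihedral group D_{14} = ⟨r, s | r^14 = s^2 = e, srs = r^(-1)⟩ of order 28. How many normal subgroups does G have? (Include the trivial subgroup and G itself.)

G has 28 subgroups. Checking conjugation-invariance by order — order 1: 1/1 normal; order 2: 1/15 normal; order 4: 0/7 normal; order 7: 1/1 normal; order 14: 3/3 normal; order 28: 1/1 normal.
Total normal subgroups: 7.

7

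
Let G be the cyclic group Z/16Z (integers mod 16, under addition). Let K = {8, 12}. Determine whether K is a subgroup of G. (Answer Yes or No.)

No

The identity 0 ∉ K, so K is not a subgroup.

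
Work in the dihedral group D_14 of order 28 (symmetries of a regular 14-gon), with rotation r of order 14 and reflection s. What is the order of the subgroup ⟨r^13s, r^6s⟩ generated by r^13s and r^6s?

|⟨r^13s⟩| = 2 and |⟨r^6s⟩| = 2, so |H| is a multiple of lcm(2, 2) = 2 and divides |G| = 28.
Closing under the operation: H = {e, r^7, r^6s, r^13s}, so |H| = 4.

4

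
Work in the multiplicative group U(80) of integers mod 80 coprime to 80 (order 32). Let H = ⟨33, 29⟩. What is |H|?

|⟨33⟩| = 4 and |⟨29⟩| = 4, so |H| is a multiple of lcm(4, 4) = 4 and divides |G| = 32.
Closing under the operation: H = {1, 9, 13, 17, 21, 29, 33, 37, 41, 49, 53, 57, 61, 69, 73, 77}, so |H| = 16.

16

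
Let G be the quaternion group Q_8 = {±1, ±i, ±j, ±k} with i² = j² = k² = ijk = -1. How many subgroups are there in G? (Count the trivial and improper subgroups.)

6

|G| = 8, so by Lagrange every subgroup order divides 8. Divisors: 1, 2, 4, 8.
Subgroups by order — order 1: 1; order 2: 1; order 4: 3; order 8: 1.
Total: 1 + 1 + 3 + 1 = 6.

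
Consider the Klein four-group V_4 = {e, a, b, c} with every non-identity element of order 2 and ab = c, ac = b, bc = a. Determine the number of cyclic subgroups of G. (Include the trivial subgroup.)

4

A cyclic subgroup of order d is generated by each of its φ(d) elements of order d, so the cyclic subgroups of order d number (#elements of order d)/φ(d).
Cyclic subgroups by order — order 1: 1; order 2: 3.
Total: 4.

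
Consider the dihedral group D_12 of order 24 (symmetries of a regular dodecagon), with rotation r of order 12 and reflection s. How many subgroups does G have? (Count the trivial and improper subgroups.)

34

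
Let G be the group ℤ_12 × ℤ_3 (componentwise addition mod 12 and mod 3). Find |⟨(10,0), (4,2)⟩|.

18

|⟨(10,0)⟩| = 6 and |⟨(4,2)⟩| = 3, so |H| is a multiple of lcm(6, 3) = 6 and divides |G| = 36.
Closing under the operation: H = {(0,0), (0,1), (0,2), (2,0), (2,1), (2,2), (4,0), (4,1), (4,2), (6,0), (6,1), (6,2), (8,0), (8,1), (8,2), (10,0), (10,1), (10,2)}, so |H| = 18.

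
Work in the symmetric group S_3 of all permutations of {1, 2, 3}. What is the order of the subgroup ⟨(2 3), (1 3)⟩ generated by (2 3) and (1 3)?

|⟨(2 3)⟩| = 2 and |⟨(1 3)⟩| = 2, so |H| is a multiple of lcm(2, 2) = 2 and divides |G| = 6.
Closing {(2 3), (1 3)} under the group operation gives all of G, so |H| = 6.

6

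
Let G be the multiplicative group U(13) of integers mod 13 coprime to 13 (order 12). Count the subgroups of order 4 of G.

1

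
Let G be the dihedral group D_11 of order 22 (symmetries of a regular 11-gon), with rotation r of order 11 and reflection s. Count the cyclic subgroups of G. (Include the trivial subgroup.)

A cyclic subgroup of order d is generated by each of its φ(d) elements of order d, so the cyclic subgroups of order d number (#elements of order d)/φ(d).
Cyclic subgroups by order — order 1: 1; order 2: 11; order 11: 1.
Total: 13.

13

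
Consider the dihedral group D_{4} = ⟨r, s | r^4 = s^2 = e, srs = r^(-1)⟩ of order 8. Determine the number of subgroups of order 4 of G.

3

|G| = 8 and 4 | 8, so subgroups of order 4 are possible by Lagrange.
The subgroups of order 4 are: {e, r, r^2, r^3}; {e, r^2, s, r^2s}; {e, r^2, rs, r^3s}.
So G has 3 subgroups of order 4.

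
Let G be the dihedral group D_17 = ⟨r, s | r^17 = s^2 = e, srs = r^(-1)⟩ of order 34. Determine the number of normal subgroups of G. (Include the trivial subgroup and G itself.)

3

G has 20 subgroups. Checking conjugation-invariance by order — order 1: 1/1 normal; order 2: 0/17 normal; order 17: 1/1 normal; order 34: 1/1 normal.
Total normal subgroups: 3.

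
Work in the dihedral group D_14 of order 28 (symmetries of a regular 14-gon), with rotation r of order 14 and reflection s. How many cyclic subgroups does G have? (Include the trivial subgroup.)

18

A cyclic subgroup of order d is generated by each of its φ(d) elements of order d, so the cyclic subgroups of order d number (#elements of order d)/φ(d).
Cyclic subgroups by order — order 1: 1; order 2: 15; order 7: 1; order 14: 1.
Total: 18.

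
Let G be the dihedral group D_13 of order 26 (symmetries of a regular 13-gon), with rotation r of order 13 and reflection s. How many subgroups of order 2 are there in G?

13

|G| = 26 and 2 | 26, so subgroups of order 2 are possible by Lagrange.
The subgroups of order 2 are: {e, r^10s}; {e, r^11s}; {e, r^12s}; {e, r^2s}; … (13 in all).
So G has 13 subgroups of order 2.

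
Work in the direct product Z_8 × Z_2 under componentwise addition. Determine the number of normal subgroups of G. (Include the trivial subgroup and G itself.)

11

G is abelian, so every subgroup is normal.
G has 11 subgroups in total, hence 11 normal subgroups.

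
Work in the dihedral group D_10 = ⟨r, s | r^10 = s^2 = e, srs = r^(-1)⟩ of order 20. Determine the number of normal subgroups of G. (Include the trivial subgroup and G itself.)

G has 22 subgroups. Checking conjugation-invariance by order — order 1: 1/1 normal; order 2: 1/11 normal; order 4: 0/5 normal; order 5: 1/1 normal; order 10: 3/3 normal; order 20: 1/1 normal.
Total normal subgroups: 7.

7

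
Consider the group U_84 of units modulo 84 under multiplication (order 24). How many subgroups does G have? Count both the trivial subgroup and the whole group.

32

|G| = 24, so by Lagrange every subgroup order divides 24. Divisors: 1, 2, 3, 4, 6, 8, 12, 24.
Subgroups by order — order 1: 1; order 2: 7; order 3: 1; order 4: 7; order 6: 7; order 8: 1; order 12: 7; order 24: 1.
Total: 1 + 7 + 1 + 7 + 7 + 1 + 7 + 1 = 32.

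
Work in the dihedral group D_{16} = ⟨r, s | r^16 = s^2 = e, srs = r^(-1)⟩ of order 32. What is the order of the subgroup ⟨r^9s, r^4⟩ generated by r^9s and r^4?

|⟨r^9s⟩| = 2 and |⟨r^4⟩| = 4, so |H| is a multiple of lcm(2, 4) = 4 and divides |G| = 32.
Closing under the operation: H = {e, r^4, r^8, r^12, rs, r^5s, r^9s, r^13s}, so |H| = 8.

8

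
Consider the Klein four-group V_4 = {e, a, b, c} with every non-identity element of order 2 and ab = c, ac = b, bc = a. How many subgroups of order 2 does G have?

|G| = 4 and 2 | 4, so subgroups of order 2 are possible by Lagrange.
The subgroups of order 2 are: {e, a}; {e, b}; {e, c}.
So G has 3 subgroups of order 2.

3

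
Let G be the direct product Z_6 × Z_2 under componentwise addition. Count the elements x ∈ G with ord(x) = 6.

An element (a,b) has order lcm(ord(a), ord(b)); count pairs with lcm equal to 6.
Enumerating gives 6 such elements.

6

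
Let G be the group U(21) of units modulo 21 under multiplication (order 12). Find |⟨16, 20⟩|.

|⟨16⟩| = 3 and |⟨20⟩| = 2, so |H| is a multiple of lcm(3, 2) = 6 and divides |G| = 12.
Closing under the operation: H = {1, 4, 5, 16, 17, 20}, so |H| = 6.

6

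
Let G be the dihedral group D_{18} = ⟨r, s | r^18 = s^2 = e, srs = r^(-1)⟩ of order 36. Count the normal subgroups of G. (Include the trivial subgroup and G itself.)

G has 45 subgroups. Checking conjugation-invariance by order — order 1: 1/1 normal; order 2: 1/19 normal; order 3: 1/1 normal; order 4: 0/9 normal; order 6: 1/7 normal; order 9: 1/1 normal; order 12: 0/3 normal; order 18: 3/3 normal; order 36: 1/1 normal.
Total normal subgroups: 9.

9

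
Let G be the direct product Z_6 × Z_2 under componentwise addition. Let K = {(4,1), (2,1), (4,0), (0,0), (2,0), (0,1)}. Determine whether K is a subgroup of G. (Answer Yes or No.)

Yes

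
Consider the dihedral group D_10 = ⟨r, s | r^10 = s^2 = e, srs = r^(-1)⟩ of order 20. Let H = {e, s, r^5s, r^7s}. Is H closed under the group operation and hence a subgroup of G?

No

Closure fails: s · r^7s = r^3 ∉ H. So H is not a subgroup.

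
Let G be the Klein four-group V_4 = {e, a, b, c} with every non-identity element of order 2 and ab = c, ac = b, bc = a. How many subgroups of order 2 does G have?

|G| = 4 and 2 | 4, so subgroups of order 2 are possible by Lagrange.
The subgroups of order 2 are: {e, a}; {e, b}; {e, c}.
So G has 3 subgroups of order 2.

3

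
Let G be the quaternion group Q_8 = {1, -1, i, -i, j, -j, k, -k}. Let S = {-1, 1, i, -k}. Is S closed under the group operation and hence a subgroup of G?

-k ∈ S but its inverse k ∉ S, so S is not a subgroup.

No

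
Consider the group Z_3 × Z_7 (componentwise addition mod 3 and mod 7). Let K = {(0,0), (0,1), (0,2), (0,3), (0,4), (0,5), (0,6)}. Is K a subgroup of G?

|K| = 7 divides |G| = 21, consistent with Lagrange.
K contains the identity, every element's inverse is in K, and K is closed under +: it is a subgroup.
In fact K = ⟨(0,1)⟩.

Yes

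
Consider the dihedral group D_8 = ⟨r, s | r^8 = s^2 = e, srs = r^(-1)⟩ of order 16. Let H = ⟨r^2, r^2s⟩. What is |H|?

8

|⟨r^2⟩| = 4 and |⟨r^2s⟩| = 2, so |H| is a multiple of lcm(4, 2) = 4 and divides |G| = 16.
Closing under the operation: H = {e, r^2, r^4, r^6, s, r^2s, r^4s, r^6s}, so |H| = 8.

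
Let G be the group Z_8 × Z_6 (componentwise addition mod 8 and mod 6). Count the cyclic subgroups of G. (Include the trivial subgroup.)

16

Group the elements of G by the cyclic subgroup they generate; each cyclic subgroup of order d accounts for φ(d) elements.
Cyclic subgroups by order — order 1: 1; order 2: 3; order 3: 1; order 4: 2; order 6: 3; order 8: 2; order 12: 2; order 24: 2.
Total: 16.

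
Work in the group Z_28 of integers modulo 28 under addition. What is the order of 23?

In Z_28, the order of an element a is n/gcd(a, n).
gcd(23, 28) = 1, so |⟨23⟩| = 28/1 = 28.

28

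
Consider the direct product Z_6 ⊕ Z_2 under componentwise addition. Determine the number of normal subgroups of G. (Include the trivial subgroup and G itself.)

10

G is abelian, so every subgroup is normal.
G has 10 subgroups in total, hence 10 normal subgroups.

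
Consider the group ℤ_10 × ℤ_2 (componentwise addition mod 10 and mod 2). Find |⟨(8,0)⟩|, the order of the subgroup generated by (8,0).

5

The order of (8,0) in Z_10 × Z_2 is lcm(ord(8) in Z_10, ord(0) in Z_2).
ord(8) = 5 and ord(0) = 1, so |⟨(8,0)⟩| = lcm(5, 1) = 5.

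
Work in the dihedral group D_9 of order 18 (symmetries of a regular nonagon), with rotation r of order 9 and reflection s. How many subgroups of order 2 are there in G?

9

|G| = 18 and 2 | 18, so subgroups of order 2 are possible by Lagrange.
The subgroups of order 2 are: {e, r^2s}; {e, r^3s}; {e, r^4s}; {e, r^5s}; … (9 in all).
So G has 9 subgroups of order 2.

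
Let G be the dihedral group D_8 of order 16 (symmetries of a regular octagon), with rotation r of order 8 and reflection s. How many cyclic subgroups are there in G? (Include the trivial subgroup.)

A cyclic subgroup of order d is generated by each of its φ(d) elements of order d, so the cyclic subgroups of order d number (#elements of order d)/φ(d).
Cyclic subgroups by order — order 1: 1; order 2: 9; order 4: 1; order 8: 1.
Total: 12.

12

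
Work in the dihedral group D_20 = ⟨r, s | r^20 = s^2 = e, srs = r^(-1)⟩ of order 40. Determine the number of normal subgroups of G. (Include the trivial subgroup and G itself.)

9

G has 48 subgroups. Checking conjugation-invariance by order — order 1: 1/1 normal; order 2: 1/21 normal; order 4: 1/11 normal; order 5: 1/1 normal; order 8: 0/5 normal; order 10: 1/5 normal; order 20: 3/3 normal; order 40: 1/1 normal.
Total normal subgroups: 9.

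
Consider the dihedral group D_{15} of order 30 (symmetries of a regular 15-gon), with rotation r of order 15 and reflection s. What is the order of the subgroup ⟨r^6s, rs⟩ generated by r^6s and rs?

6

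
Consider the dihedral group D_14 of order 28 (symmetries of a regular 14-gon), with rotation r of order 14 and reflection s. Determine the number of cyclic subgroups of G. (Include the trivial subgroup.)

18

Group the elements of G by the cyclic subgroup they generate; each cyclic subgroup of order d accounts for φ(d) elements.
Cyclic subgroups by order — order 1: 1; order 2: 15; order 7: 1; order 14: 1.
Total: 18.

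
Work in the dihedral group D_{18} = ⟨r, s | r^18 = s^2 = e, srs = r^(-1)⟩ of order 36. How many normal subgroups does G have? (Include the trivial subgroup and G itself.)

9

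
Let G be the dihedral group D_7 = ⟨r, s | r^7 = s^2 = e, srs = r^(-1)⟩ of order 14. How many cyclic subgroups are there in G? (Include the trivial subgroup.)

9

Each element a generates a cyclic subgroup ⟨a⟩; distinct elements may generate the same one (a cyclic group of order d has φ(d) generators).
Cyclic subgroups by order — order 1: 1; order 2: 7; order 7: 1.
Total: 9.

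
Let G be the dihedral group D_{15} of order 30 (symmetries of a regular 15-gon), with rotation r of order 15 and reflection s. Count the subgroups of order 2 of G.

|G| = 30 and 2 | 30, so subgroups of order 2 are possible by Lagrange.
The subgroups of order 2 are: {e, r^10s}; {e, r^11s}; {e, r^12s}; {e, r^13s}; … (15 in all).
So G has 15 subgroups of order 2.

15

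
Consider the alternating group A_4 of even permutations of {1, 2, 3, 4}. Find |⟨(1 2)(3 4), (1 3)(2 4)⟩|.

|⟨(1 2)(3 4)⟩| = 2 and |⟨(1 3)(2 4)⟩| = 2, so |H| is a multiple of lcm(2, 2) = 2 and divides |G| = 12.
Closing under the operation: H = {e, (1 2)(3 4), (1 3)(2 4), (1 4)(2 3)}, so |H| = 4.

4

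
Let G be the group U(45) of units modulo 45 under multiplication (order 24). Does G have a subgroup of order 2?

2 | 24. A subgroup of order 2 is {1, 19}.

Yes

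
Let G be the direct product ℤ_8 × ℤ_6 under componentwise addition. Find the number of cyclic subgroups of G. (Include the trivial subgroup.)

16

Each element a generates a cyclic subgroup ⟨a⟩; distinct elements may generate the same one (a cyclic group of order d has φ(d) generators).
Cyclic subgroups by order — order 1: 1; order 2: 3; order 3: 1; order 4: 2; order 6: 3; order 8: 2; order 12: 2; order 24: 2.
Total: 16.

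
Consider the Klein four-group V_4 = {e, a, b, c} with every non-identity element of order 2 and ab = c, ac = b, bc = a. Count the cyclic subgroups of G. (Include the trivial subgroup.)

Group the elements of G by the cyclic subgroup they generate; each cyclic subgroup of order d accounts for φ(d) elements.
Cyclic subgroups by order — order 1: 1; order 2: 3.
Total: 4.

4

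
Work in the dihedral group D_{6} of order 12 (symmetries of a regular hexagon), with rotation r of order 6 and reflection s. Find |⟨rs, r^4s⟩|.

4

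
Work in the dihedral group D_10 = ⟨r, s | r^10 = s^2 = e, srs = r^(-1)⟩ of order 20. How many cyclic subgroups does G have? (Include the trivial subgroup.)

Group the elements of G by the cyclic subgroup they generate; each cyclic subgroup of order d accounts for φ(d) elements.
Cyclic subgroups by order — order 1: 1; order 2: 11; order 5: 1; order 10: 1.
Total: 14.

14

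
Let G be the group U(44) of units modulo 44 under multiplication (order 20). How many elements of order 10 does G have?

12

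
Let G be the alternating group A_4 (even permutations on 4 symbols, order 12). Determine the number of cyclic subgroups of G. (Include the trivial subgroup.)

8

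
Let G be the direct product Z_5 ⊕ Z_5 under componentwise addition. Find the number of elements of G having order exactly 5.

24

An element (a,b) has order lcm(ord(a), ord(b)); count pairs with lcm equal to 5.
Enumerating gives 24 such elements.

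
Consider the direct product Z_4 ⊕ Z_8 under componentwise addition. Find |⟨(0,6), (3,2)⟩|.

16

|⟨(0,6)⟩| = 4 and |⟨(3,2)⟩| = 4, so |H| is a multiple of lcm(4, 4) = 4 and divides |G| = 32.
Closing under the operation: H = {(0,0), (0,2), (0,4), (0,6), (1,0), (1,2), (1,4), (1,6), (2,0), (2,2), (2,4), (2,6), (3,0), (3,2), (3,4), (3,6)}, so |H| = 16.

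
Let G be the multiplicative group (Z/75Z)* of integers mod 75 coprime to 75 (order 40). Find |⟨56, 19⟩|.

|⟨56⟩| = 10 and |⟨19⟩| = 10, so |H| is a multiple of lcm(10, 10) = 10 and divides |G| = 40.
Closing under the operation: H = {1, 4, 11, 14, 16, 19, 26, 29, 31, 34, 41, 44, 46, 49, 56, 59, 61, 64, 71, 74}, so |H| = 20.

20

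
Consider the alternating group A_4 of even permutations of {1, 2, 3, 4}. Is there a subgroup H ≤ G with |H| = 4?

Yes

4 | 12. A subgroup of order 4 is {e, (1 2)(3 4), (1 3)(2 4), (1 4)(2 3)}.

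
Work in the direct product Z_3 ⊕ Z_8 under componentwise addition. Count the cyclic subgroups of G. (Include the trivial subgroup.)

A cyclic subgroup of order d is generated by each of its φ(d) elements of order d, so the cyclic subgroups of order d number (#elements of order d)/φ(d).
Cyclic subgroups by order — order 1: 1; order 2: 1; order 3: 1; order 4: 1; order 6: 1; order 8: 1; order 12: 1; order 24: 1.
Total: 8.

8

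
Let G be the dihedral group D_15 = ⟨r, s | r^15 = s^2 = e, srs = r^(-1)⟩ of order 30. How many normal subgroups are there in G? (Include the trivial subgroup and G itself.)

G has 28 subgroups. Checking conjugation-invariance by order — order 1: 1/1 normal; order 2: 0/15 normal; order 3: 1/1 normal; order 5: 1/1 normal; order 6: 0/5 normal; order 10: 0/3 normal; order 15: 1/1 normal; order 30: 1/1 normal.
Total normal subgroups: 5.

5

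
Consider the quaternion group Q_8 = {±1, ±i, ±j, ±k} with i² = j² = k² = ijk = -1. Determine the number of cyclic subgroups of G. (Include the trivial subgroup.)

5

Each element a generates a cyclic subgroup ⟨a⟩; distinct elements may generate the same one (a cyclic group of order d has φ(d) generators).
Cyclic subgroups by order — order 1: 1; order 2: 1; order 4: 3.
Total: 5.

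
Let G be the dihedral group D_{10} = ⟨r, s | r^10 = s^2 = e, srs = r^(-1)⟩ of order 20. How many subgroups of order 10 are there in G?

3

|G| = 20 and 10 | 20, so subgroups of order 10 are possible by Lagrange.
The subgroups of order 10 are: {e, r, r^2, r^3, r^4, r^5, r^6, r^7, r^8, r^9}; {e, r^2, r^4, r^6, r^8, s, r^2s, r^4s, r^6s, r^8s}; {e, r^2, r^4, r^6, r^8, rs, r^3s, r^5s, r^7s, r^9s}.
So G has 3 subgroups of order 10.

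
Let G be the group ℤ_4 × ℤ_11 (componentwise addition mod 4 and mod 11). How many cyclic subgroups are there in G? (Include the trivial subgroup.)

6

Group the elements of G by the cyclic subgroup they generate; each cyclic subgroup of order d accounts for φ(d) elements.
Cyclic subgroups by order — order 1: 1; order 2: 1; order 4: 1; order 11: 1; order 22: 1; order 44: 1.
Total: 6.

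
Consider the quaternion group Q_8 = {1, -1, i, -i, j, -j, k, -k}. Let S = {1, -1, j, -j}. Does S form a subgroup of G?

Yes

|S| = 4 divides |G| = 8, consistent with Lagrange.
S contains the identity, every element's inverse is in S, and S is closed under ·: it is a subgroup.
In fact S = ⟨j⟩.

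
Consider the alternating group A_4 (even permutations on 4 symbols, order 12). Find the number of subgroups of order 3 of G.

|G| = 12 and 3 | 12, so subgroups of order 3 are possible by Lagrange.
The subgroups of order 3 are: {e, (1 2 3), (1 3 2)}; {e, (1 2 4), (1 4 2)}; {e, (1 3 4), (1 4 3)}; {e, (2 3 4), (2 4 3)}.
So G has 4 subgroups of order 3.

4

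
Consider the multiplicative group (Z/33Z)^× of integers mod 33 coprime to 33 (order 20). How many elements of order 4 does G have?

No element of G has order 4 (even though 4 | 20).

0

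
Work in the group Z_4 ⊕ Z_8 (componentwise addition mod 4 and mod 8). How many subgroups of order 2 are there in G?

3

|G| = 32 and 2 | 32, so subgroups of order 2 are possible by Lagrange.
The subgroups of order 2 are: {(0,0), (0,4)}; {(0,0), (2,0)}; {(0,0), (2,4)}.
So G has 3 subgroups of order 2.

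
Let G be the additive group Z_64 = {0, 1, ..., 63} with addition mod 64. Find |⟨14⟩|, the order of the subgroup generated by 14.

In Z_64, the order of an element a is n/gcd(a, n).
gcd(14, 64) = 2, so |⟨14⟩| = 64/2 = 32.

32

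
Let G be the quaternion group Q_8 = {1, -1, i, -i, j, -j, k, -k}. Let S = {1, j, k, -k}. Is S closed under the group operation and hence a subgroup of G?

No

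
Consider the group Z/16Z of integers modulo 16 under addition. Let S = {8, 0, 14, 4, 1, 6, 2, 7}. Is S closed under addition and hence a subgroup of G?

No

1 ∈ S but its inverse 15 ∉ S, so S is not a subgroup.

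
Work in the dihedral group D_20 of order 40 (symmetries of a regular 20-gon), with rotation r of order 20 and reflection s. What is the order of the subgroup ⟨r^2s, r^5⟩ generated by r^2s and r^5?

|⟨r^2s⟩| = 2 and |⟨r^5⟩| = 4, so |H| is a multiple of lcm(2, 4) = 4 and divides |G| = 40.
Closing under the operation: H = {e, r^5, r^10, r^15, r^2s, r^7s, r^12s, r^17s}, so |H| = 8.

8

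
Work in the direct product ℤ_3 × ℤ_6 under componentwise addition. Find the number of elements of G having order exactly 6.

An element (a,b) has order lcm(ord(a), ord(b)); count pairs with lcm equal to 6.
Enumerating gives 8 such elements.

8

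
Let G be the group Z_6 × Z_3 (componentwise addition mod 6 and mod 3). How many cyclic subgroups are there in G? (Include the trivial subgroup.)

Each element a generates a cyclic subgroup ⟨a⟩; distinct elements may generate the same one (a cyclic group of order d has φ(d) generators).
Cyclic subgroups by order — order 1: 1; order 2: 1; order 3: 4; order 6: 4.
Total: 10.

10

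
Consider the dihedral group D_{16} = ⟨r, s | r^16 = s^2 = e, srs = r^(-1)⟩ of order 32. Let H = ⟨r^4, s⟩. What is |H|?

|⟨r^4⟩| = 4 and |⟨s⟩| = 2, so |H| is a multiple of lcm(4, 2) = 4 and divides |G| = 32.
Closing under the operation: H = {e, r^4, r^8, r^12, s, r^4s, r^8s, r^12s}, so |H| = 8.

8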